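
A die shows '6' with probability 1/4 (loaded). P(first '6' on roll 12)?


Geometric: P(X=12) = (1-p)^(k-1)×p = (3/4)^11×1/4 = 177147/16777216

P(X=12) = 177147/16777216 ≈ 1.06%


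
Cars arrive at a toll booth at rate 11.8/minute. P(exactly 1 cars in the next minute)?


Poisson(λ=11.8): P(X=1) = e^(-λ)×λ^k/k!
= e^(-11.8) × 11.8^1 / 1!
≈ 7.504557915e-06 × 11.8 / 1 ≈ 0.000089

P(X=1) ≈ 0.000089 ≈ 0.01%


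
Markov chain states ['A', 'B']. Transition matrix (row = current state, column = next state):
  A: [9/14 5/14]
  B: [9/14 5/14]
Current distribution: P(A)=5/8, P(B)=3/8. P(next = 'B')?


P(next=B) = Σᵢ P(now=i)×P(i→B)
= 5/8×5/14 + 3/8×5/14
= 25/112 + 15/112 = 5/14

P = 5/14 ≈ 0.3571


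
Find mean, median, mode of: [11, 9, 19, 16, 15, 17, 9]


Sorted: [9, 9, 11, 15, 16, 17, 19]
Mean = 96/7
Median = 15
Freq: {11: 1, 9: 2, 19: 1, 16: 1, 15: 1, 17: 1}
Mode: [9]

Mean=96/7, Median=15, Mode=9


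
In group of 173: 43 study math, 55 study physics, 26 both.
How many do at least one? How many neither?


|A∪B| = 43+55-26 = 72
Neither = 173-72 = 101

At least one: 72; Neither: 101


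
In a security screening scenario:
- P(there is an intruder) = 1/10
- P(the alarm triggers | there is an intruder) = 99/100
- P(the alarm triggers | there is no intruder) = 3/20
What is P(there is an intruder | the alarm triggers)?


Using Bayes' theorem:
P(A|B) = P(B|A)·P(A) / P(B)

P(the alarm triggers) = 99/100 × 1/10 + 3/20 × 9/10
= 99/1000 + 27/200 = 117/500

P(there is an intruder|the alarm triggers) = (99/1000) / (117/500) = 11/26

P(there is an intruder|the alarm triggers) = 11/26 ≈ 42.31%


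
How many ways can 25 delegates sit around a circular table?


Circular arrangements of 25 distinct objects: fix one position to break rotational symmetry.
(n-1)! = 24! = 620448401733239439360000

620448401733239439360000


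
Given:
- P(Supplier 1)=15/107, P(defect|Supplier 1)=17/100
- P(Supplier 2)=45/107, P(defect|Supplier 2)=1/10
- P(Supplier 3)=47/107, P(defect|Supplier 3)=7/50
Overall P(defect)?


P(B) = Σ P(B|Aᵢ)×P(Aᵢ)
  17/100×15/107 = 51/2140
  1/10×45/107 = 9/214
  7/50×47/107 = 329/5350
Sum = 1363/10700

P(defect) = 1363/10700 ≈ 12.74%


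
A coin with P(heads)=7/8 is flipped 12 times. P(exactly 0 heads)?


Binomial: P(X=0) = C(12,0)×p^0×(1-p)^12
= 1 × 1 × 1/68719476736 = 1/68719476736

P(X=0) = 1/68719476736 ≈ 0.00%


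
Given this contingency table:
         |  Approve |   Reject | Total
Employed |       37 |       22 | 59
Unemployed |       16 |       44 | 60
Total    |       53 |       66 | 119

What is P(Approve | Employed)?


P(Approve | Employed) = 37/(37+22) = 37/59

P(Approve|Employed) = 37/59 ≈ 62.71%


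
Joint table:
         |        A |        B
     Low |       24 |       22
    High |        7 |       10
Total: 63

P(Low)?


P(Low) = (24+22)/63 = 46/63

P(Low) = 46/63 ≈ 73.02%


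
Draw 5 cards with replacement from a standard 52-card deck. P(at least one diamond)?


P(not a diamond) = 39/52 = 3/4
P(none in 5 draws) = (3/4)^5 = 243/1024
P(≥1 diamond) = 1 - 243/1024 = 781/1024

P = 781/1024 ≈ 76.27%


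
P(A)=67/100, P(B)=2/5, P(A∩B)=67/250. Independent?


P(A)×P(B) = 67/250
P(A∩B) = 67/250
Equal ✓ → Independent

Yes, independent


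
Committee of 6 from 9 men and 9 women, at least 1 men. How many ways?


Count by #men:
  1M,5W: C(9,1)×C(9,5)=1134
  2M,4W: C(9,2)×C(9,4)=4536
  3M,3W: C(9,3)×C(9,3)=7056
  4M,2W: C(9,4)×C(9,2)=4536
  5M,1W: C(9,5)×C(9,1)=1134
  6M,0W: C(9,6)×C(9,0)=84
Total = 18480

18480


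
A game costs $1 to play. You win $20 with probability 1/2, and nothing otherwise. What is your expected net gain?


E[gain] = (20-1)×1/2 + (-1)×1/2
= 19/2 - 1/2 = 9

Expected net gain = $9 ≈ $9.00


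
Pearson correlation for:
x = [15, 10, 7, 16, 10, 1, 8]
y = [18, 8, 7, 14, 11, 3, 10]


n=7, Σx=67, Σy=71, Σxy=816, Σx²=795, Σy²=863
r = (7×816 - 67×71)/√((7×795 - 67²)(7×863 - 71²))
= 955/√(1076×1000) = 955/√1076000 ≈ 955/1037.3042 ≈ 0.9207

r ≈ 0.9207


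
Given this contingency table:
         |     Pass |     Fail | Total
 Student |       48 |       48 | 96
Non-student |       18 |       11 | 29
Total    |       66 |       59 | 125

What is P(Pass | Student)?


P(Pass | Student) = 48/(48+48) = 48/96 = 1/2

P(Pass|Student) = 1/2 ≈ 50.00%


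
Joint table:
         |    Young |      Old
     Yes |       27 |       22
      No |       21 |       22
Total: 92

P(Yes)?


P(Yes) = (27+22)/92 = 49/92

P(Yes) = 49/92 ≈ 53.26%


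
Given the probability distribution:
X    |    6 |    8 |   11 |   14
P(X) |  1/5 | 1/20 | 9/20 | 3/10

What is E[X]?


E[X] = Σ x·P(X=x)
= (6)×(1/5) + (8)×(1/20) + (11)×(9/20) + (14)×(3/10)
= 43/4

E[X] = 43/4


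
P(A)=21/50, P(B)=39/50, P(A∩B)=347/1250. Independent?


P(A)×P(B) = 819/2500
P(A∩B) = 347/1250
Not equal → NOT independent

No, not independent


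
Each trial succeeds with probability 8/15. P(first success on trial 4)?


Geometric: P(X=4) = (1-p)^(k-1)×p = (7/15)^3×8/15 = 2744/50625

P(X=4) = 2744/50625 ≈ 5.42%


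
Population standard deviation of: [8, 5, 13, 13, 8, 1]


Mean = 48/6 = 8
  (8-8)²=0
  (5-8)²=9
  (13-8)²=25
  (13-8)²=25
  (8-8)²=0
  (1-8)²=49
Σ(x-μ)² = 108
σ² = 108/6 = 18

σ = √(18) ≈ 4.2426


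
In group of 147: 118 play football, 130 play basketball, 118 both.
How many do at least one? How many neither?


|A∪B| = 118+130-118 = 130
Neither = 147-130 = 17

At least one: 130; Neither: 17


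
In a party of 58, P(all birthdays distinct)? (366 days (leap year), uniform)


P(all different) = Π(366-i)/366 for i=0..57
= (366/366)×(365/366)×...×(309/366)
= 0.008451

P ≈ 0.0085 ≈ 0.85%


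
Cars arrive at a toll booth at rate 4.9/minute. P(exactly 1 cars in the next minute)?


Poisson(λ=4.9): P(X=1) = e^(-λ)×λ^k/k!
= e^(-4.9) × 4.9^1 / 1!
≈ 0.007446583071 × 4.9 / 1 ≈ 0.036488

P(X=1) ≈ 0.036488 ≈ 3.65%


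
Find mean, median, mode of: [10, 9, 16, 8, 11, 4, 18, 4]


Sorted: [4, 4, 8, 9, 10, 11, 16, 18]
Mean = 80/8 = 10
Median = 19/2
Freq: {10: 1, 9: 1, 16: 1, 8: 1, 11: 1, 4: 2, 18: 1}
Mode: [4]

Mean=10, Median=19/2, Mode=4


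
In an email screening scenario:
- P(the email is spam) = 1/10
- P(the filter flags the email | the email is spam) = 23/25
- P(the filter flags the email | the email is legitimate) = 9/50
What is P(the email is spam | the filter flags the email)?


Using Bayes' theorem:
P(A|B) = P(B|A)·P(A) / P(B)

P(the filter flags the email) = 23/25 × 1/10 + 9/50 × 9/10
= 23/250 + 81/500 = 127/500

P(the email is spam|the filter flags the email) = (23/250) / (127/500) = 46/127

P(the email is spam|the filter flags the email) = 46/127 ≈ 36.22%


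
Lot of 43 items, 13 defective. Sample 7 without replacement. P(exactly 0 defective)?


Hypergeometric: C(13,0)×C(30,7)/C(43,7)
= 1×2035800/32224114 = 78300/1239389

P(X=0) = 78300/1239389 ≈ 6.32%


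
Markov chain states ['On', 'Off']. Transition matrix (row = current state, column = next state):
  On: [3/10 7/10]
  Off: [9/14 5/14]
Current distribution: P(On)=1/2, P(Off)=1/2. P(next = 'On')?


P(next=On) = Σᵢ P(now=i)×P(i→On)
= 1/2×3/10 + 1/2×9/14
= 3/20 + 9/28 = 33/70

P = 33/70 ≈ 0.4714


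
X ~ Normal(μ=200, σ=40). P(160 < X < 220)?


z₁=(160-200)/40=-1.0, z₂=(220-200)/40=0.5
P = Φ(0.5) - Φ(-1.0) = 0.691462 - 0.158655 = 0.532807 ≈ 0.5328

P(160 < X < 220) ≈ 0.5328


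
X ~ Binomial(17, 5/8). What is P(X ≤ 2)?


P(X ≤ 2) = Σ P(X=i) for i=0..2
P(X=0) = 129140163/2251799813685248
P(X=1) = 3658971285/2251799813685248
P(X=2) = 6098285475/281474976710656
Sum = 3285899703/140737488355328

P(X ≤ 2) = 3285899703/140737488355328 ≈ 0.00%


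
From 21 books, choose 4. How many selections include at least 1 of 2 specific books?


Complement: C(21,4) - C(19,4) = 5985 - 3876 = 2109

2109


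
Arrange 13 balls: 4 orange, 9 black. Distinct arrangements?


13!/(4!×9!) = 715

715


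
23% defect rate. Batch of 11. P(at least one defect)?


P(all good) = (77/100)^11 = 564154396389137449973/10000000000000000000000
P(≥1 defect) = 9435845603610862550027/10000000000000000000000

P = 9435845603610862550027/10000000000000000000000 ≈ 94.36%


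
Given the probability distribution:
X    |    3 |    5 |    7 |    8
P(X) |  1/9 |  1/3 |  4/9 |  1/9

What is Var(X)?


E[X] = 6
E[X²] = 344/9
Var(X) = E[X²] - (E[X])² = 344/9 - 36 = 20/9

Var(X) = 20/9 ≈ 2.2222


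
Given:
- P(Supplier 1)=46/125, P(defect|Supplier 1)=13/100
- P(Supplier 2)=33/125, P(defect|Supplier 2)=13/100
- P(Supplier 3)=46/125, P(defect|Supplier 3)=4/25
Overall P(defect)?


P(B) = Σ P(B|Aᵢ)×P(Aᵢ)
  13/100×46/125 = 299/6250
  13/100×33/125 = 429/12500
  4/25×46/125 = 184/3125
Sum = 1763/12500

P(defect) = 1763/12500 ≈ 14.10%


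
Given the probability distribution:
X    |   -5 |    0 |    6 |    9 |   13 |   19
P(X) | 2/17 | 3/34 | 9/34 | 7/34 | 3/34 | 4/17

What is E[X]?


E[X] = Σ x·P(X=x)
= (-5)×(2/17) + (0)×(3/34) + (6)×(9/34) + (9)×(7/34) + (13)×(3/34) + (19)×(4/17)
= 144/17

E[X] = 144/17


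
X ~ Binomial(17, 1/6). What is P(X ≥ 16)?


P(X ≥ 16) = Σ P(X=i) for i=16..17
P(X=16) = 85/16926659444736
P(X=17) = 1/16926659444736
Sum = 43/8463329722368

P(X ≥ 16) = 43/8463329722368 ≈ 0.00%


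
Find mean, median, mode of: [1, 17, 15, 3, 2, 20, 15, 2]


Sorted: [1, 2, 2, 3, 15, 15, 17, 20]
Mean = 75/8
Median = 9
Freq: {1: 1, 17: 1, 15: 2, 3: 1, 2: 2, 20: 1}
Mode: [2, 15]

Mean=75/8, Median=9, Mode=[2, 15]


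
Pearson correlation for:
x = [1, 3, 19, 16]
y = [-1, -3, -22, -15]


n=4, Σx=39, Σy=-41, Σxy=-668, Σx²=627, Σy²=719
r = (4×(-668) - 39×(-41))/√((4×627 - 39²)(4×719 - (-41)²))
= -1073/√(987×1195) = -1073/√1179465 ≈ -1073/1086.0318 ≈ -0.9880

r ≈ -0.9880


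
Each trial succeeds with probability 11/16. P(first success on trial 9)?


Geometric: P(X=9) = (1-p)^(k-1)×p = (5/16)^8×11/16 = 4296875/68719476736

P(X=9) = 4296875/68719476736 ≈ 0.01%


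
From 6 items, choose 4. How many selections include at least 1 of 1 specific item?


Complement: C(6,4) - C(5,4) = 15 - 5 = 10

10


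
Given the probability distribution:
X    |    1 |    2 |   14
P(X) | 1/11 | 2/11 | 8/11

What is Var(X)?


E[X] = 117/11
E[X²] = 1577/11
Var(X) = E[X²] - (E[X])² = 1577/11 - 13689/121 = 3658/121

Var(X) = 3658/121 ≈ 30.2314


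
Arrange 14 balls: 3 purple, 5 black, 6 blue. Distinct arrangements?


14!/(3!×5!×6!) = 168168

168168


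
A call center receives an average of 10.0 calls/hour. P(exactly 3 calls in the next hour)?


Poisson(λ=10.0): P(X=3) = e^(-λ)×λ^k/k!
= e^(-10.0) × 10.0^3 / 3!
≈ 4.539992976e-05 × 1000 / 6 ≈ 0.007567

P(X=3) ≈ 0.007567 ≈ 0.76%


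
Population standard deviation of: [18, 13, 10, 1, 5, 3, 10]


Mean = 60/7
  (18-60/7)²=4356/49
  (13-60/7)²=961/49
  (10-60/7)²=100/49
  (1-60/7)²=2809/49
  (5-60/7)²=625/49
  (3-60/7)²=1521/49
  (10-60/7)²=100/49
Σ(x-μ)² = 1496/7
σ² = (1496/7)/7 = 1496/49

σ = √(1496/49) ≈ 5.5255


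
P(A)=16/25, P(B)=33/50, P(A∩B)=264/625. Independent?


P(A)×P(B) = 264/625
P(A∩B) = 264/625
Equal ✓ → Independent

Yes, independent


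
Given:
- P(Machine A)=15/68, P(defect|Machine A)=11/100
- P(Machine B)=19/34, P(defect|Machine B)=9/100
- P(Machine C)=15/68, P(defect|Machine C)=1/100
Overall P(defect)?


P(B) = Σ P(B|Aᵢ)×P(Aᵢ)
  11/100×15/68 = 33/1360
  9/100×19/34 = 171/3400
  1/100×15/68 = 3/1360
Sum = 261/3400

P(defect) = 261/3400 ≈ 7.68%


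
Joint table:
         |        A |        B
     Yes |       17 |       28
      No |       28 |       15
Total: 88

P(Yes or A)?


P(Yes∨A) = P(Yes) + P(A) - P(Yes∧A)
= (45 + 45 - 17)/88 = 73/88

P = 73/88 ≈ 82.95%


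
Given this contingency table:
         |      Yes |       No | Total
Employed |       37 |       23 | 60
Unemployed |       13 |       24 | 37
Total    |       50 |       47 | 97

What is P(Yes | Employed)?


P(Yes | Employed) = 37/(37+23) = 37/60

P(Yes|Employed) = 37/60 ≈ 61.67%


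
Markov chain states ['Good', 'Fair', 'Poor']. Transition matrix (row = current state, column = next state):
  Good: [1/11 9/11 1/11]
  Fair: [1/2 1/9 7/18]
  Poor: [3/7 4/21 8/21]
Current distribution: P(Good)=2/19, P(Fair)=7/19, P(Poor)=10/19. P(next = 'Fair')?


P(next=Fair) = Σᵢ P(now=i)×P(i→Fair)
= 2/19×9/11 + 7/19×1/9 + 10/19×4/21
= 18/209 + 7/171 + 40/399 = 2993/13167

P = 2993/13167 ≈ 0.2273


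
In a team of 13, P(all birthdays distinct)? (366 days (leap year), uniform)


P(all different) = Π(366-i)/366 for i=0..12
= (366/366)×(365/366)×...×(354/366)
= 0.806071

P ≈ 0.8061 ≈ 80.61%


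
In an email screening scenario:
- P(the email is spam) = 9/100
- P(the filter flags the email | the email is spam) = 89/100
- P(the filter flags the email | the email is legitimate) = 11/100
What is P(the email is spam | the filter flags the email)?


Using Bayes' theorem:
P(A|B) = P(B|A)·P(A) / P(B)

P(the filter flags the email) = 89/100 × 9/100 + 11/100 × 91/100
= 801/10000 + 1001/10000 = 901/5000

P(the email is spam|the filter flags the email) = (801/10000) / (901/5000) = 801/1802

P(the email is spam|the filter flags the email) = 801/1802 ≈ 44.45%


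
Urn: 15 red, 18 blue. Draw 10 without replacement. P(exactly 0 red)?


Hypergeometric: C(15,0)×C(18,10)/C(33,10)
= 1×43758/92561040 = 17/35960

P(X=0) = 17/35960 ≈ 0.05%


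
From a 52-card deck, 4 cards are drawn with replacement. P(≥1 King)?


P(not a King) = 48/52 = 12/13
P(none in 4 draws) = (12/13)^4 = 20736/28561
P(≥1 King) = 1 - 20736/28561 = 7825/28561

P = 7825/28561 ≈ 27.40%


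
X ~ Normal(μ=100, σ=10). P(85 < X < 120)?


z₁=(85-100)/10=-1.5, z₂=(120-100)/10=2.0
P = Φ(2.0) - Φ(-1.5) = 0.977250 - 0.066807 = 0.910443 ≈ 0.9104

P(85 < X < 120) ≈ 0.9104


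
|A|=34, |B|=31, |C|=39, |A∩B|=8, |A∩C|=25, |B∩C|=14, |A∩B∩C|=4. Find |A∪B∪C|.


|A∪B∪C| = 34+31+39-8-25-14+4 = 61

|A∪B∪C| = 61


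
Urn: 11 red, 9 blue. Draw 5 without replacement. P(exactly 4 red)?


Hypergeometric: C(11,4)×C(9,1)/C(20,5)
= 330×9/15504 = 495/2584

P(X=4) = 495/2584 ≈ 19.16%


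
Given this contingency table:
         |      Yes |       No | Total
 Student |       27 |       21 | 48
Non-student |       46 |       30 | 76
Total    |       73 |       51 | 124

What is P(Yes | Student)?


P(Yes | Student) = 27/(27+21) = 27/48 = 9/16

P(Yes|Student) = 9/16 ≈ 56.25%


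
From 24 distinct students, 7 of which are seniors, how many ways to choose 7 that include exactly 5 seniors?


Choose 5 of the 7 seniors and 2 of the other 17 students:
C(7,5)×C(17,2) = 21×136 = 2856

2856


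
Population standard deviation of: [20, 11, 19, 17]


Mean = 67/4
  (20-67/4)²=169/16
  (11-67/4)²=529/16
  (19-67/4)²=81/16
  (17-67/4)²=1/16
Σ(x-μ)² = 195/4
σ² = (195/4)/4 = 195/16

σ = √(195/16) ≈ 3.4911


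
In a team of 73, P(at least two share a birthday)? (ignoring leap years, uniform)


P(all different) = Π(365-i)/365 for i=0..72
= 0.000439
P(match) = 1 - 0.000439 = 0.999561

P ≈ 0.9996 ≈ 99.96%


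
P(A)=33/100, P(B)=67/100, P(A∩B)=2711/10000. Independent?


P(A)×P(B) = 2211/10000
P(A∩B) = 2711/10000
Not equal → NOT independent

No, not independent


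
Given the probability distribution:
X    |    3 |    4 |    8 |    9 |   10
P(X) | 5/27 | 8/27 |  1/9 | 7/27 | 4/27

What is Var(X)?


E[X] = 58/9
E[X²] = 148/3
Var(X) = E[X²] - (E[X])² = 148/3 - 3364/81 = 632/81

Var(X) = 632/81 ≈ 7.8025


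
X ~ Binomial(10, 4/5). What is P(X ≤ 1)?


P(X ≤ 1) = Σ P(X=i) for i=0..1
P(X=0) = 1/9765625
P(X=1) = 8/1953125
Sum = 41/9765625

P(X ≤ 1) = 41/9765625 ≈ 0.00%


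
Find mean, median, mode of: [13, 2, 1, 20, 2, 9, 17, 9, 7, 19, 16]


Sorted: [1, 2, 2, 7, 9, 9, 13, 16, 17, 19, 20]
Mean = 115/11
Median = 9
Freq: {13: 1, 2: 2, 1: 1, 20: 1, 9: 2, 17: 1, 7: 1, 19: 1, 16: 1}
Mode: [2, 9]

Mean=115/11, Median=9, Mode=[2, 9]


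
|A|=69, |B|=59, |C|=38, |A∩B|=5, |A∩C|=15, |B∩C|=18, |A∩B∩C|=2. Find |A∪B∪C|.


|A∪B∪C| = 69+59+38-5-15-18+2 = 130

|A∪B∪C| = 130


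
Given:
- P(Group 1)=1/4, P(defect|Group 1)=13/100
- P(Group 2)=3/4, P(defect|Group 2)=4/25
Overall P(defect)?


P(B) = Σ P(B|Aᵢ)×P(Aᵢ)
  13/100×1/4 = 13/400
  4/25×3/4 = 3/25
Sum = 61/400

P(defect) = 61/400 ≈ 15.25%


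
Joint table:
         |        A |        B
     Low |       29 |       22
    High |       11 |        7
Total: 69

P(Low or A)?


P(Low∨A) = P(Low) + P(A) - P(Low∧A)
= (51 + 40 - 29)/69 = 62/69

P = 62/69 ≈ 89.86%


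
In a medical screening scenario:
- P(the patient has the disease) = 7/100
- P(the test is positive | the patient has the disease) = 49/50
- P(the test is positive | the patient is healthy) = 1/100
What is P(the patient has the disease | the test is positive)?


Using Bayes' theorem:
P(A|B) = P(B|A)·P(A) / P(B)

P(the test is positive) = 49/50 × 7/100 + 1/100 × 93/100
= 343/5000 + 93/10000 = 779/10000

P(the patient has the disease|the test is positive) = (343/5000) / (779/10000) = 686/779

P(the patient has the disease|the test is positive) = 686/779 ≈ 88.06%


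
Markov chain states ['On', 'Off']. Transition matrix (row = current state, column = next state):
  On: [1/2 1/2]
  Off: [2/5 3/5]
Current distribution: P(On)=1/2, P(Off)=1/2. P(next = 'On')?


P(next=On) = Σᵢ P(now=i)×P(i→On)
= 1/2×1/2 + 1/2×2/5
= 1/4 + 1/5 = 9/20

P = 9/20 ≈ 0.4500


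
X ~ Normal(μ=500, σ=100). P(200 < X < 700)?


z₁=(200-500)/100=-3.0, z₂=(700-500)/100=2.0
P = Φ(2.0) - Φ(-3.0) = 0.977250 - 0.001350 = 0.975900 ≈ 0.9759

P(200 < X < 700) ≈ 0.9759


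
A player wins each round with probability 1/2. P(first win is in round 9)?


Geometric: P(X=9) = (1-p)^(k-1)×p = (1/2)^8×1/2 = 1/512

P(X=9) = 1/512 ≈ 0.20%


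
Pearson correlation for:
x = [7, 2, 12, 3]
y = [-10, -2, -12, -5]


n=4, Σx=24, Σy=-29, Σxy=-233, Σx²=206, Σy²=273
r = (4×(-233) - 24×(-29))/√((4×206 - 24²)(4×273 - (-29)²))
= -236/√(248×251) = -236/√62248 ≈ -236/249.4955 ≈ -0.9459

r ≈ -0.9459


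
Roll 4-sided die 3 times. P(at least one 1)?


P(no 1)^3 = (3/4)^3 = 27/64
P(≥1) = 1 - 27/64 = 37/64

P = 37/64 ≈ 57.81%


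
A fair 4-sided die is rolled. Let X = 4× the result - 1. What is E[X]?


E[die] = (1+4)/2 = 5/2
E[X] = 4×5/2 - 1 = 9

E[X] = 9


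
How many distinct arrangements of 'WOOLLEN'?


Letters: 7, freq: {'W': 1, 'O': 2, 'L': 2, 'E': 1, 'N': 1}
7!/(1!×2!×2!×1!×1!) = 5040/4 = 1260

1260


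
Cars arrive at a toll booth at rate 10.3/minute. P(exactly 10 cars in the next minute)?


Poisson(λ=10.3): P(X=10) = e^(-λ)×λ^k/k!
= e^(-10.3) × 10.3^10 / 10!
≈ 3.363309519e-05 × 13439163793.4 / 3628800 ≈ 0.124559

P(X=10) ≈ 0.124559 ≈ 12.46%


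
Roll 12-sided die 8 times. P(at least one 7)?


P(no 7)^8 = (11/12)^8 = 214358881/429981696
P(≥1) = 1 - 214358881/429981696 = 215622815/429981696

P = 215622815/429981696 ≈ 50.15%


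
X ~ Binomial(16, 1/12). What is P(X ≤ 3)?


P(X ≤ 3) = Σ P(X=i) for i=0..3
P(X=0) = 45949729863572161/184884258895036416
P(X=1) = 4177248169415651/11555266180939776
P(X=2) = 1898749167916205/7703510787293184
P(X=3) = 1208294925037585/11555266180939776
Sum = 177688399404812857/184884258895036416

P(X ≤ 3) = 177688399404812857/184884258895036416 ≈ 96.11%


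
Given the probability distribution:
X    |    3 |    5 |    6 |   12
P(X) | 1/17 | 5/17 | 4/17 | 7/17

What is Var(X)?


E[X] = 8
E[X²] = 1286/17
Var(X) = E[X²] - (E[X])² = 1286/17 - 64 = 198/17

Var(X) = 198/17 ≈ 11.6471


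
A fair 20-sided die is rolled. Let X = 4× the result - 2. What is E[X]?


E[die] = (1+20)/2 = 21/2
E[X] = 4×21/2 - 2 = 40

E[X] = 40


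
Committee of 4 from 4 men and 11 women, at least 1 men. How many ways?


Count by #men:
  1M,3W: C(4,1)×C(11,3)=660
  2M,2W: C(4,2)×C(11,2)=330
  3M,1W: C(4,3)×C(11,1)=44
  4M,0W: C(4,4)×C(11,0)=1
Total = 1035

1035


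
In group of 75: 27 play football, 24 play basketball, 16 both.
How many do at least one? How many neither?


|A∪B| = 27+24-16 = 35
Neither = 75-35 = 40

At least one: 35; Neither: 40


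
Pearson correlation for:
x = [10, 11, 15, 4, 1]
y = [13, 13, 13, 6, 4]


n=5, Σx=41, Σy=49, Σxy=496, Σx²=463, Σy²=559
r = (5×496 - 41×49)/√((5×463 - 41²)(5×559 - 49²))
= 471/√(634×394) = 471/√249796 ≈ 471/499.7960 ≈ 0.9424

r ≈ 0.9424


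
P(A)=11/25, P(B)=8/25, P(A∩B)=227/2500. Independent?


P(A)×P(B) = 88/625
P(A∩B) = 227/2500
Not equal → NOT independent

No, not independent


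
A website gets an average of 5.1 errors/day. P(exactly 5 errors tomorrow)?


Poisson(λ=5.1): P(X=5) = e^(-λ)×λ^k/k!
= e^(-5.1) × 5.1^5 / 5!
≈ 0.006096746566 × 3450.25251 / 120 ≈ 0.175294

P(X=5) ≈ 0.175294 ≈ 17.53%


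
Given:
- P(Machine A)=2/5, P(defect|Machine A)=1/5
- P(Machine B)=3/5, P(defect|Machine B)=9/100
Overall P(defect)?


P(B) = Σ P(B|Aᵢ)×P(Aᵢ)
  1/5×2/5 = 2/25
  9/100×3/5 = 27/500
Sum = 67/500

P(defect) = 67/500 ≈ 13.40%


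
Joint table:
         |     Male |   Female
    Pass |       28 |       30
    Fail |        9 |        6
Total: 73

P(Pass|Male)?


P(Pass|Male) = 28/(28+9) = 28/37

P = 28/37 ≈ 75.68%


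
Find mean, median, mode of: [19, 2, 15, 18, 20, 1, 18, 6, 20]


Sorted: [1, 2, 6, 15, 18, 18, 19, 20, 20]
Mean = 119/9
Median = 18
Freq: {19: 1, 2: 1, 15: 1, 18: 2, 20: 2, 1: 1, 6: 1}
Mode: [18, 20]

Mean=119/9, Median=18, Mode=[18, 20]


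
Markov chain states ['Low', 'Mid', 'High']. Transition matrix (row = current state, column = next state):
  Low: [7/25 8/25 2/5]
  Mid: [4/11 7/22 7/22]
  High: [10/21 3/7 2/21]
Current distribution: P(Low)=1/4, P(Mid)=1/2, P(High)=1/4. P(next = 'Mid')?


P(next=Mid) = Σᵢ P(now=i)×P(i→Mid)
= 1/4×8/25 + 1/2×7/22 + 1/4×3/7
= 2/25 + 7/44 + 3/28 = 1333/3850

P = 1333/3850 ≈ 0.3462


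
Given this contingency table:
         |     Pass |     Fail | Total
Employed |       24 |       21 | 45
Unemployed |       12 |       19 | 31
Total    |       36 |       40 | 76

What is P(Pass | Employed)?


P(Pass | Employed) = 24/(24+21) = 24/45 = 8/15

P(Pass|Employed) = 8/15 ≈ 53.33%


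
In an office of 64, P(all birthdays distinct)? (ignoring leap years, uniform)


P(all different) = Π(365-i)/365 for i=0..63
= (365/365)×(364/365)×...×(302/365)
= 0.002810

P ≈ 0.0028 ≈ 0.28%


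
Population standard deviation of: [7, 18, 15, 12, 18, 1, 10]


Mean = 81/7
  (7-81/7)²=1024/49
  (18-81/7)²=2025/49
  (15-81/7)²=576/49
  (12-81/7)²=9/49
  (18-81/7)²=2025/49
  (1-81/7)²=5476/49
  (10-81/7)²=121/49
Σ(x-μ)² = 1608/7
σ² = (1608/7)/7 = 1608/49

σ = √(1608/49) ≈ 5.7286


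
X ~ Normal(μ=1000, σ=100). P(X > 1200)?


z = (1200-1000)/100 = 2.0
P(X > 1200) = 1 - P(Z ≤ 2.0) = 1 - 0.9772 = 0.0228

P(X > 1200) ≈ 0.0228


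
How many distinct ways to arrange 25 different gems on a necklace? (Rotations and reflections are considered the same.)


Free circular arrangements: rotations and reflections both identified.
(n-1)!/2 = 24!/2 = 620448401733239439360000/2 = 310224200866619719680000

310224200866619719680000


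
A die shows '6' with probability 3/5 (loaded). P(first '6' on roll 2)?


Geometric: P(X=2) = (1-p)^(k-1)×p = (2/5)^1×3/5 = 6/25

P(X=2) = 6/25 ≈ 24.00%


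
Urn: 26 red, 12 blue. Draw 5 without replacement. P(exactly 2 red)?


Hypergeometric: C(26,2)×C(12,3)/C(38,5)
= 325×220/501942 = 35750/250971

P(X=2) = 35750/250971 ≈ 14.24%


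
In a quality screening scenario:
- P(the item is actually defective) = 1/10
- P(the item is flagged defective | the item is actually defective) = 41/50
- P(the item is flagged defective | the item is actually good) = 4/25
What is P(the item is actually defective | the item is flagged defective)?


Using Bayes' theorem:
P(A|B) = P(B|A)·P(A) / P(B)

P(the item is flagged defective) = 41/50 × 1/10 + 4/25 × 9/10
= 41/500 + 18/125 = 113/500

P(the item is actually defective|the item is flagged defective) = (41/500) / (113/500) = 41/113

P(the item is actually defective|the item is flagged defective) = 41/113 ≈ 36.28%


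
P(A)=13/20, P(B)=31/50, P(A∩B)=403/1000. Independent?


P(A)×P(B) = 403/1000
P(A∩B) = 403/1000
Equal ✓ → Independent

Yes, independent


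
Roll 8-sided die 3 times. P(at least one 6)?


P(no 6)^3 = (7/8)^3 = 343/512
P(≥1) = 1 - 343/512 = 169/512

P = 169/512 ≈ 33.01%


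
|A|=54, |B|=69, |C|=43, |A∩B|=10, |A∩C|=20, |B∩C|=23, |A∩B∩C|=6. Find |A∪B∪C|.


|A∪B∪C| = 54+69+43-10-20-23+6 = 119

|A∪B∪C| = 119


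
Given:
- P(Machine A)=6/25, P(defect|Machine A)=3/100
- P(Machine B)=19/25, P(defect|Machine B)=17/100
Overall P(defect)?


P(B) = Σ P(B|Aᵢ)×P(Aᵢ)
  3/100×6/25 = 9/1250
  17/100×19/25 = 323/2500
Sum = 341/2500

P(defect) = 341/2500 ≈ 13.64%


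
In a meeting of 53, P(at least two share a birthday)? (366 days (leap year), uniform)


P(all different) = Π(366-i)/366 for i=0..52
= 0.019079
P(match) = 1 - 0.019079 = 0.980921

P ≈ 0.9809 ≈ 98.09%


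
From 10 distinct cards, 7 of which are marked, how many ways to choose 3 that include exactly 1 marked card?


Choose 1 of the 7 marked cards and 2 of the other 3 cards:
C(7,1)×C(3,2) = 7×3 = 21

21


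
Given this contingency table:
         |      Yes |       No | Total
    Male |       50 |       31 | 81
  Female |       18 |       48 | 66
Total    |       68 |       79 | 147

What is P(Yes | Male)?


P(Yes | Male) = 50/(50+31) = 50/81

P(Yes|Male) = 50/81 ≈ 61.73%


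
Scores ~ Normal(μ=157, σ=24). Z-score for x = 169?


z = (x - μ)/σ = (169 - 157)/24 = 0.5

z = 0.5


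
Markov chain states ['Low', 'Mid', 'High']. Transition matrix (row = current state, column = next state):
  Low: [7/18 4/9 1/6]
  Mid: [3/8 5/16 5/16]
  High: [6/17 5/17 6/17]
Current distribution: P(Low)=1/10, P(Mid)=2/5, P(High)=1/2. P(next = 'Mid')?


P(next=Mid) = Σᵢ P(now=i)×P(i→Mid)
= 1/10×4/9 + 2/5×5/16 + 1/2×5/17
= 2/45 + 1/8 + 5/34 = 1937/6120

P = 1937/6120 ≈ 0.3165


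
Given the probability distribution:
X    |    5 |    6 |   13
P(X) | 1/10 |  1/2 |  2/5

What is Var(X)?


E[X] = 87/10
E[X²] = 881/10
Var(X) = E[X²] - (E[X])² = 881/10 - 7569/100 = 1241/100

Var(X) = 1241/100 ≈ 12.4100


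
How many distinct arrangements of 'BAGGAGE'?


Letters: 7, freq: {'B': 1, 'A': 2, 'G': 3, 'E': 1}
7!/(1!×2!×3!×1!) = 5040/12 = 420

420


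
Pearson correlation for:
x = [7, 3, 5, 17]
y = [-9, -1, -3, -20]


n=4, Σx=32, Σy=-33, Σxy=-421, Σx²=372, Σy²=491
r = (4×(-421) - 32×(-33))/√((4×372 - 32²)(4×491 - (-33)²))
= -628/√(464×875) = -628/√406000 ≈ -628/637.1813 ≈ -0.9856

r ≈ -0.9856


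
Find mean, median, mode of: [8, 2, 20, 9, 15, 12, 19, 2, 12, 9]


Sorted: [2, 2, 8, 9, 9, 12, 12, 15, 19, 20]
Mean = 108/10 = 54/5
Median = 21/2
Freq: {8: 1, 2: 2, 20: 1, 9: 2, 15: 1, 12: 2, 19: 1}
Mode: [2, 9, 12]

Mean=54/5, Median=21/2, Mode=[2, 9, 12]


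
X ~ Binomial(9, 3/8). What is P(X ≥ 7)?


P(X ≥ 7) = Σ P(X=i) for i=7..9
P(X=7) = 492075/33554432
P(X=8) = 295245/134217728
P(X=9) = 19683/134217728
Sum = 570807/33554432

P(X ≥ 7) = 570807/33554432 ≈ 1.70%


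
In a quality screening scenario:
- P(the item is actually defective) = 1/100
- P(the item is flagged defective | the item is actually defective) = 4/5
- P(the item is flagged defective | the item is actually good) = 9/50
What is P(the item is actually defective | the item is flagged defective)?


Using Bayes' theorem:
P(A|B) = P(B|A)·P(A) / P(B)

P(the item is flagged defective) = 4/5 × 1/100 + 9/50 × 99/100
= 1/125 + 891/5000 = 931/5000

P(the item is actually defective|the item is flagged defective) = (1/125) / (931/5000) = 40/931

P(the item is actually defective|the item is flagged defective) = 40/931 ≈ 4.30%


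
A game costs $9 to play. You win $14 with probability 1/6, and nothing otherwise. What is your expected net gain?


E[gain] = (14-9)×1/6 + (-9)×5/6
= 5/6 - 15/2 = -20/3

Expected net gain = $-20/3 ≈ $-6.67


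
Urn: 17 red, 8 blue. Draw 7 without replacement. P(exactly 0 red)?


Hypergeometric: C(17,0)×C(8,7)/C(25,7)
= 1×8/480700 = 2/120175

P(X=0) = 2/120175 ≈ 0.00%


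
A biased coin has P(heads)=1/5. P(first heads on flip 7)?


Geometric: P(X=7) = (1-p)^(k-1)×p = (4/5)^6×1/5 = 4096/78125

P(X=7) = 4096/78125 ≈ 5.24%


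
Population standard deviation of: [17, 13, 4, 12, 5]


Mean = 51/5
  (17-51/5)²=1156/25
  (13-51/5)²=196/25
  (4-51/5)²=961/25
  (12-51/5)²=81/25
  (5-51/5)²=676/25
Σ(x-μ)² = 614/5
σ² = (614/5)/5 = 614/25

σ = √(614/25) ≈ 4.9558


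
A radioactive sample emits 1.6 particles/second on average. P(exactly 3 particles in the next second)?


Poisson(λ=1.6): P(X=3) = e^(-λ)×λ^k/k!
= e^(-1.6) × 1.6^3 / 3!
≈ 0.201896518 × 4.096 / 6 ≈ 0.137828

P(X=3) ≈ 0.137828 ≈ 13.78%


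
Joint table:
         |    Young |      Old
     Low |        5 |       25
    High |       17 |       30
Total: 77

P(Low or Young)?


P(Low∨Young) = P(Low) + P(Young) - P(Low∧Young)
= (30 + 22 - 5)/77 = 47/77

P = 47/77 ≈ 61.04%


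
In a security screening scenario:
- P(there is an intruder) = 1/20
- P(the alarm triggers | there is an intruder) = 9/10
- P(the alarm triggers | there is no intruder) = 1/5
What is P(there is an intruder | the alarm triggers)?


Using Bayes' theorem:
P(A|B) = P(B|A)·P(A) / P(B)

P(the alarm triggers) = 9/10 × 1/20 + 1/5 × 19/20
= 9/200 + 19/100 = 47/200

P(there is an intruder|the alarm triggers) = (9/200) / (47/200) = 9/47

P(there is an intruder|the alarm triggers) = 9/47 ≈ 19.15%


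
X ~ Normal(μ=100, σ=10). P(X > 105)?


z = (105-100)/10 = 0.5
P(X > 105) = 1 - P(Z ≤ 0.5) = 1 - 0.6915 = 0.3085

P(X > 105) ≈ 0.3085


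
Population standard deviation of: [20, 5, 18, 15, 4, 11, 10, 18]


Mean = 101/8
  (20-101/8)²=3481/64
  (5-101/8)²=3721/64
  (18-101/8)²=1849/64
  (15-101/8)²=361/64
  (4-101/8)²=4761/64
  (11-101/8)²=169/64
  (10-101/8)²=441/64
  (18-101/8)²=1849/64
Σ(x-μ)² = 2079/8
σ² = (2079/8)/8 = 2079/64

σ = √(2079/64) ≈ 5.6995


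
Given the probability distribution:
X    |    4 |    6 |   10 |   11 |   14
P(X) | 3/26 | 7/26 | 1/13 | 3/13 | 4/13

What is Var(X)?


E[X] = 126/13
E[X²] = 1397/13
Var(X) = E[X²] - (E[X])² = 1397/13 - 15876/169 = 2285/169

Var(X) = 2285/169 ≈ 13.5207


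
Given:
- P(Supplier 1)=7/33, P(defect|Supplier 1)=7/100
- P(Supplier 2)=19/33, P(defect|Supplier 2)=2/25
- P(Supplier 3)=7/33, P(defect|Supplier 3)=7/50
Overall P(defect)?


P(B) = Σ P(B|Aᵢ)×P(Aᵢ)
  7/100×7/33 = 49/3300
  2/25×19/33 = 38/825
  7/50×7/33 = 49/1650
Sum = 299/3300

P(defect) = 299/3300 ≈ 9.06%


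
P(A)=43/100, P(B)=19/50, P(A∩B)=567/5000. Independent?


P(A)×P(B) = 817/5000
P(A∩B) = 567/5000
Not equal → NOT independent

No, not independent


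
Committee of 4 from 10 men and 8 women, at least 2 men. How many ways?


Count by #men:
  2M,2W: C(10,2)×C(8,2)=1260
  3M,1W: C(10,3)×C(8,1)=960
  4M,0W: C(10,4)×C(8,0)=210
Total = 2430

2430


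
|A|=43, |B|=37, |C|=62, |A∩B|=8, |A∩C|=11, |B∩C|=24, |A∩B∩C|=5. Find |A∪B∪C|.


|A∪B∪C| = 43+37+62-8-11-24+5 = 104

|A∪B∪C| = 104


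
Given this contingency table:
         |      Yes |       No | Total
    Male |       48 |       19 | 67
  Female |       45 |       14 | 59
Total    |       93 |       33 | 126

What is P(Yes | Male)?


P(Yes | Male) = 48/(48+19) = 48/67

P(Yes|Male) = 48/67 ≈ 71.64%


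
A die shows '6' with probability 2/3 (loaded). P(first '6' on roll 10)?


Geometric: P(X=10) = (1-p)^(k-1)×p = (1/3)^9×2/3 = 2/59049

P(X=10) = 2/59049 ≈ 0.00%


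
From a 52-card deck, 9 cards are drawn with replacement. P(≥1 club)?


P(not a club) = 39/52 = 3/4
P(none in 9 draws) = (3/4)^9 = 19683/262144
P(≥1 club) = 1 - 19683/262144 = 242461/262144

P = 242461/262144 ≈ 92.49%


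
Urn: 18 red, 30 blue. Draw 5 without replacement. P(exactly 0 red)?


Hypergeometric: C(18,0)×C(30,5)/C(48,5)
= 1×142506/1712304 = 7917/95128

P(X=0) = 7917/95128 ≈ 8.32%


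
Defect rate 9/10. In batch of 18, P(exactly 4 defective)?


Binomial: P(X=4) = C(18,4)×p^4×(1-p)^14
= 3060 × 6561/10000 × 1/100000000000000 = 1003833/50000000000000000

P(X=4) = 1003833/50000000000000000 ≈ 0.00%


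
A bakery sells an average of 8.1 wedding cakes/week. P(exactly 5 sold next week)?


Poisson(λ=8.1): P(X=5) = e^(-λ)×λ^k/k!
= e^(-8.1) × 8.1^5 / 5!
≈ 0.0003035391381 × 34867.84401 / 120 ≈ 0.088198

P(X=5) ≈ 0.088198 ≈ 8.82%


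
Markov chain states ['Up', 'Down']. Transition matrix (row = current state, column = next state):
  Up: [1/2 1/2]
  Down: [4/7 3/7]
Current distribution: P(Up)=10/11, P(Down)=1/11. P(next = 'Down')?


P(next=Down) = Σᵢ P(now=i)×P(i→Down)
= 10/11×1/2 + 1/11×3/7
= 5/11 + 3/77 = 38/77

P = 38/77 ≈ 0.4935


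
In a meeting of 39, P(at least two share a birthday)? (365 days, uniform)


P(all different) = Π(365-i)/365 for i=0..38
= 0.121780
P(match) = 1 - 0.121780 = 0.878220

P ≈ 0.8782 ≈ 87.82%


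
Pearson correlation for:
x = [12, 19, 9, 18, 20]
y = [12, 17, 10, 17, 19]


n=5, Σx=78, Σy=75, Σxy=1243, Σx²=1310, Σy²=1183
r = (5×1243 - 78×75)/√((5×1310 - 78²)(5×1183 - 75²))
= 365/√(466×290) = 365/√135140 ≈ 365/367.6139 ≈ 0.9929

r ≈ 0.9929


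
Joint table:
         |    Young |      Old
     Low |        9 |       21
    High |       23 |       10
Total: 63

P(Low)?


P(Low) = (9+21)/63 = 30/63 = 10/21

P(Low) = 10/21 ≈ 47.62%


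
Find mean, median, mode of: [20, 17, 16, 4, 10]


Sorted: [4, 10, 16, 17, 20]
Mean = 67/5
Median = 16
Freq: {20: 1, 17: 1, 16: 1, 4: 1, 10: 1}
Mode: No mode

Mean=67/5, Median=16, Mode=No mode


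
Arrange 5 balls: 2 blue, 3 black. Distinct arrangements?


5!/(2!×3!) = 10

10


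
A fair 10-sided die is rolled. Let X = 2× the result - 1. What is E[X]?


E[die] = (1+10)/2 = 11/2
E[X] = 2×11/2 - 1 = 10

E[X] = 10


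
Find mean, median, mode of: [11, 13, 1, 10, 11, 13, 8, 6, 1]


Sorted: [1, 1, 6, 8, 10, 11, 11, 13, 13]
Mean = 74/9
Median = 10
Freq: {11: 2, 13: 2, 1: 2, 10: 1, 8: 1, 6: 1}
Mode: [1, 11, 13]

Mean=74/9, Median=10, Mode=[1, 11, 13]


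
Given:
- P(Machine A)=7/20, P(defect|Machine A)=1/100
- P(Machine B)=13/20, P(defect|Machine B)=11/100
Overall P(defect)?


P(B) = Σ P(B|Aᵢ)×P(Aᵢ)
  1/100×7/20 = 7/2000
  11/100×13/20 = 143/2000
Sum = 3/40

P(defect) = 3/40 ≈ 7.50%


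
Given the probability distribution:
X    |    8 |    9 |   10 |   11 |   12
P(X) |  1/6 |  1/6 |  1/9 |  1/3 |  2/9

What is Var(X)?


E[X] = 185/18
E[X²] = 1937/18
Var(X) = E[X²] - (E[X])² = 1937/18 - 34225/324 = 641/324

Var(X) = 641/324 ≈ 1.9784


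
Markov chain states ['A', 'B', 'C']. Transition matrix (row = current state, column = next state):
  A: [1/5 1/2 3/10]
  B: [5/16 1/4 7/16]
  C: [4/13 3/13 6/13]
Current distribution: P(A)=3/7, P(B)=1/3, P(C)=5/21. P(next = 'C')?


P(next=C) = Σᵢ P(now=i)×P(i→C)
= 3/7×3/10 + 1/3×7/16 + 5/21×6/13
= 9/70 + 7/48 + 10/91 = 1199/3120

P = 1199/3120 ≈ 0.3843


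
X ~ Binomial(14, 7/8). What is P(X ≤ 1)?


P(X ≤ 1) = Σ P(X=i) for i=0..1
P(X=0) = 1/4398046511104
P(X=1) = 49/2199023255552
Sum = 99/4398046511104

P(X ≤ 1) = 99/4398046511104 ≈ 0.00%


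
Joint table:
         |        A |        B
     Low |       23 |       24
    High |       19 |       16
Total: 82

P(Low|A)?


P(Low|A) = 23/(23+19) = 23/42

P = 23/42 ≈ 54.76%


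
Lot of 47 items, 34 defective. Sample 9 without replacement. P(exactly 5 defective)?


Hypergeometric: C(34,5)×C(13,4)/C(47,9)
= 278256×715/1362649145 = 278256/1905803

P(X=5) = 278256/1905803 ≈ 14.60%


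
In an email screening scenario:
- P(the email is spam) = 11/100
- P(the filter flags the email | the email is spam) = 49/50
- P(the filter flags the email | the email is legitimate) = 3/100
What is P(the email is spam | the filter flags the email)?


Using Bayes' theorem:
P(A|B) = P(B|A)·P(A) / P(B)

P(the filter flags the email) = 49/50 × 11/100 + 3/100 × 89/100
= 539/5000 + 267/10000 = 269/2000

P(the email is spam|the filter flags the email) = (539/5000) / (269/2000) = 1078/1345

P(the email is spam|the filter flags the email) = 1078/1345 ≈ 80.15%


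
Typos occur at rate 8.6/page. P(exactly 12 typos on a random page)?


Poisson(λ=8.6): P(X=12) = e^(-λ)×λ^k/k!
= e^(-8.6) × 8.6^12 / 12!
≈ 0.0001841057937 × 163674647746 / 479001600 ≈ 0.062909

P(X=12) ≈ 0.062909 ≈ 6.29%


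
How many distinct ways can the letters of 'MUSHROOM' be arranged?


Letters: 8, freq: {'M': 2, 'U': 1, 'S': 1, 'H': 1, 'R': 1, 'O': 2}
8!/(2!×1!×1!×1!×1!×2!) = 40320/4 = 10080

10080


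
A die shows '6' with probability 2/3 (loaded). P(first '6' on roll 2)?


Geometric: P(X=2) = (1-p)^(k-1)×p = (1/3)^1×2/3 = 2/9

P(X=2) = 2/9 ≈ 22.22%


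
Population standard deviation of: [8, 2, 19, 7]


Mean = 36/4 = 9
  (8-9)²=1
  (2-9)²=49
  (19-9)²=100
  (7-9)²=4
Σ(x-μ)² = 154
σ² = 154/4 = 77/2

σ = √(77/2) ≈ 6.2048


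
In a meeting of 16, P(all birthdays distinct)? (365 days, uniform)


P(all different) = Π(365-i)/365 for i=0..15
= (365/365)×(364/365)×...×(350/365)
= 0.716396

P ≈ 0.7164 ≈ 71.64%


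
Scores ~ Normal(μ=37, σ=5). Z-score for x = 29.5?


z = (x - μ)/σ = (29.5 - 37)/5 = -1.5

z = -1.5


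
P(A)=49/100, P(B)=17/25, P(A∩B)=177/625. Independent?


P(A)×P(B) = 833/2500
P(A∩B) = 177/625
Not equal → NOT independent

No, not independent


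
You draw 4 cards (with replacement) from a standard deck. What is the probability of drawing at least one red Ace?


P(not a red Ace) = 50/52 = 25/26
P(none in 4 draws) = (25/26)^4 = 390625/456976
P(≥1 red Ace) = 1 - 390625/456976 = 66351/456976

P = 66351/456976 ≈ 14.52%


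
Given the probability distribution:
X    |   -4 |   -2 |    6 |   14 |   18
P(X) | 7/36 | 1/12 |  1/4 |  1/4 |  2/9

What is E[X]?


E[X] = Σ x·P(X=x)
= (-4)×(7/36) + (-2)×(1/12) + (6)×(1/4) + (14)×(1/4) + (18)×(2/9)
= 145/18

E[X] = 145/18


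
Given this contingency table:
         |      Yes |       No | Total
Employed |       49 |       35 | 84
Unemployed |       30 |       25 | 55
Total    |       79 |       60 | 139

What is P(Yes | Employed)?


P(Yes | Employed) = 49/(49+35) = 49/84 = 7/12

P(Yes|Employed) = 7/12 ≈ 58.33%


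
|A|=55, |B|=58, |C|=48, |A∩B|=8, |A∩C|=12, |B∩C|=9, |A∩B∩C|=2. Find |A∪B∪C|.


|A∪B∪C| = 55+58+48-8-12-9+2 = 134

|A∪B∪C| = 134


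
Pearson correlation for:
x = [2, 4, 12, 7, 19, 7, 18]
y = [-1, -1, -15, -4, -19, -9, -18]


n=7, Σx=69, Σy=-67, Σxy=-962, Σx²=947, Σy²=1009
r = (7×(-962) - 69×(-67))/√((7×947 - 69²)(7×1009 - (-67)²))
= -2111/√(1868×2574) = -2111/√4808232 ≈ -2111/2192.7681 ≈ -0.9627

r ≈ -0.9627


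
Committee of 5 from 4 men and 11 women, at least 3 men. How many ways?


Count by #men:
  3M,2W: C(4,3)×C(11,2)=220
  4M,1W: C(4,4)×C(11,1)=11
Total = 231

231


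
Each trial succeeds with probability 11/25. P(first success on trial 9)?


Geometric: P(X=9) = (1-p)^(k-1)×p = (14/25)^8×11/25 = 16233679616/3814697265625

P(X=9) = 16233679616/3814697265625 ≈ 0.43%
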